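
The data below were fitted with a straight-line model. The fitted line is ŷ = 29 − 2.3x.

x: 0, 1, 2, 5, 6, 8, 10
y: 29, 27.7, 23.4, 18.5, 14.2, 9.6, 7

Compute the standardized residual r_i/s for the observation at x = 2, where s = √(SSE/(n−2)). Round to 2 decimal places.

-0.91

x=0: ŷ = 29 − 2.3·0 = 29; r = 29 − 29 = 0
x=1: ŷ = 29 − 2.3·1 = 26.7; r = 27.7 − 26.7 = 1
x=2: ŷ = 29 − 2.3·2 = 24.4; r = 23.4 − 24.4 = -1
x=5: ŷ = 29 − 2.3·5 = 17.5; r = 18.5 − 17.5 = 1
x=6: ŷ = 29 − 2.3·6 = 15.2; r = 14.2 − 15.2 = -1
x=8: ŷ = 29 − 2.3·8 = 10.6; r = 9.6 − 10.6 = -1
x=10: ŷ = 29 − 2.3·10 = 6; r = 7 − 6 = 1
SSE = 0 + 1 + 1 + 1 + 1 + 1 + 1 = 6
s = √(6/5) = 1.09545
r/s = -1 / 1.09545 = -0.91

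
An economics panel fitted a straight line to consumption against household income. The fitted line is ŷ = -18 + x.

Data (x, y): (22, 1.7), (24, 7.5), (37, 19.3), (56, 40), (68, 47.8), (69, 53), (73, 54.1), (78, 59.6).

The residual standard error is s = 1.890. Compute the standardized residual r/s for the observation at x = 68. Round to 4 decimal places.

ŷ = -18 + 68 = 50
r = 47.8 − 50 = -2.2
r/s = -2.2 / 1.890 = -1.1640

-1.1640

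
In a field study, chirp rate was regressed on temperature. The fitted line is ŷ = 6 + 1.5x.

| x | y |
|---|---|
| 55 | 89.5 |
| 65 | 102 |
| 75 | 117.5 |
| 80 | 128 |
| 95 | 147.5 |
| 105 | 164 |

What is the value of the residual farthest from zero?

e = 2

x=55: ŷ = 6 + 1.5·55 = 88.5; e = 89.5 − 88.5 = 1
x=65: ŷ = 6 + 1.5·65 = 103.5; e = 102 − 103.5 = -1.5
x=75: ŷ = 6 + 1.5·75 = 118.5; e = 117.5 − 118.5 = -1
x=80: ŷ = 6 + 1.5·80 = 126; e = 128 − 126 = 2
x=95: ŷ = 6 + 1.5·95 = 148.5; e = 147.5 − 148.5 = -1
x=105: ŷ = 6 + 1.5·105 = 163.5; e = 164 − 163.5 = 0.5
Largest |e| is 2 at x = 80, residual 2.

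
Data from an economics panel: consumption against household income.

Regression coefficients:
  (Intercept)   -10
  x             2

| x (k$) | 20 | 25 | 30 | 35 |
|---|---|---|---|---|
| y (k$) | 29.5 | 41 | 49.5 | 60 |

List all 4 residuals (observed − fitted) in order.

x=20: ŷ = -10 + 2·20 = 30; e = 29.5 − 30 = -0.5
x=25: ŷ = -10 + 2·25 = 40; e = 41 − 40 = 1
x=30: ŷ = -10 + 2·30 = 50; e = 49.5 − 50 = -0.5
x=35: ŷ = -10 + 2·35 = 60; e = 60 − 60 = 0

-0.5, 1, -0.5, 0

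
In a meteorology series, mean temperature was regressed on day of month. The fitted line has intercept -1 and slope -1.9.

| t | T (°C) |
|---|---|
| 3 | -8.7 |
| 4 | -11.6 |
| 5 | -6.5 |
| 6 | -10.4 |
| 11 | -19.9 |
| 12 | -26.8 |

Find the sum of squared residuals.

SSE = 46

t=3: T̂ = -1 − 1.9·3 = -6.7; r = -8.7 − (-6.7) = -2
t=4: T̂ = -1 − 1.9·4 = -8.6; r = -11.6 − (-8.6) = -3
t=5: T̂ = -1 − 1.9·5 = -10.5; r = -6.5 − (-10.5) = 4
t=6: T̂ = -1 − 1.9·6 = -12.4; r = -10.4 − (-12.4) = 2
t=11: T̂ = -1 − 1.9·11 = -21.9; r = -19.9 − (-21.9) = 2
t=12: T̂ = -1 − 1.9·12 = -23.8; r = -26.8 − (-23.8) = -3
SSE = 4 + 9 + 16 + 4 + 4 + 9 = 46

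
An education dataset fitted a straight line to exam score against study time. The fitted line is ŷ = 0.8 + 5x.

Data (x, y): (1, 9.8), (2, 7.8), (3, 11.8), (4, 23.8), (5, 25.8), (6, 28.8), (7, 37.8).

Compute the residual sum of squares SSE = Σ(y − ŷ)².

SSE = 58

x=1: ŷ = 0.8 + 5·1 = 5.8; e = 9.8 − 5.8 = 4
x=2: ŷ = 0.8 + 5·2 = 10.8; e = 7.8 − 10.8 = -3
x=3: ŷ = 0.8 + 5·3 = 15.8; e = 11.8 − 15.8 = -4
x=4: ŷ = 0.8 + 5·4 = 20.8; e = 23.8 − 20.8 = 3
x=5: ŷ = 0.8 + 5·5 = 25.8; e = 25.8 − 25.8 = 0
x=6: ŷ = 0.8 + 5·6 = 30.8; e = 28.8 − 30.8 = -2
x=7: ŷ = 0.8 + 5·7 = 35.8; e = 37.8 − 35.8 = 2
SSE = 16 + 9 + 16 + 9 + 0 + 4 + 4 = 58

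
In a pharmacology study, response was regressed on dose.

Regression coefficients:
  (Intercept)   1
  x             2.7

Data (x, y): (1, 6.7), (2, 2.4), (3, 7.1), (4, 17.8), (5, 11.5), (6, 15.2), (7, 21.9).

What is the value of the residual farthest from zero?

e = 6

x=1: ŷ = 1 + 2.7·1 = 3.7; e = 6.7 − 3.7 = 3
x=2: ŷ = 1 + 2.7·2 = 6.4; e = 2.4 − 6.4 = -4
x=3: ŷ = 1 + 2.7·3 = 9.1; e = 7.1 − 9.1 = -2
x=4: ŷ = 1 + 2.7·4 = 11.8; e = 17.8 − 11.8 = 6
x=5: ŷ = 1 + 2.7·5 = 14.5; e = 11.5 − 14.5 = -3
x=6: ŷ = 1 + 2.7·6 = 17.2; e = 15.2 − 17.2 = -2
x=7: ŷ = 1 + 2.7·7 = 19.9; e = 21.9 − 19.9 = 2
Largest |e| is 6 at x = 4, residual 6.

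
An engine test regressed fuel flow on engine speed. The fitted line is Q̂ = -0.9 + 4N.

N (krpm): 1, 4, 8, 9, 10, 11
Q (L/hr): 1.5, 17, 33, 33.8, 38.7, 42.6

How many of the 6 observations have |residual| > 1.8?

N=1: Q̂ = -0.9 + 4·1 = 3.1; r = 1.5 − 3.1 = -1.6
N=4: Q̂ = -0.9 + 4·4 = 15.1; r = 17 − 15.1 = 1.9
N=8: Q̂ = -0.9 + 4·8 = 31.1; r = 33 − 31.1 = 1.9
N=9: Q̂ = -0.9 + 4·9 = 35.1; r = 33.8 − 35.1 = -1.3
N=10: Q̂ = -0.9 + 4·10 = 39.1; r = 38.7 − 39.1 = -0.4
N=11: Q̂ = -0.9 + 4·11 = 43.1; r = 42.6 − 43.1 = -0.5
|r| > 1.8: N=4 (|r|=1.9), N=8 (|r|=1.9) → 2

2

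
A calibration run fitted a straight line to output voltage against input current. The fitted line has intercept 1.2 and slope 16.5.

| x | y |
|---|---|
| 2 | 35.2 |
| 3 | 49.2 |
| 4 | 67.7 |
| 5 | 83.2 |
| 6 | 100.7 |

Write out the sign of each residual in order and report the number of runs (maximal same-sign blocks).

x=2: ŷ = 1.2 + 16.5·2 = 34.2; e = 35.2 − 34.2 = 1
x=3: ŷ = 1.2 + 16.5·3 = 50.7; e = 49.2 − 50.7 = -1.5
x=4: ŷ = 1.2 + 16.5·4 = 67.2; e = 67.7 − 67.2 = 0.5
x=5: ŷ = 1.2 + 16.5·5 = 83.7; e = 83.2 − 83.7 = -0.5
x=6: ŷ = 1.2 + 16.5·6 = 100.2; e = 100.7 − 100.2 = 0.5
Signs: + − + − +
Runs: +×1, −×1, +×1, −×1, +×1 → 5

5 runs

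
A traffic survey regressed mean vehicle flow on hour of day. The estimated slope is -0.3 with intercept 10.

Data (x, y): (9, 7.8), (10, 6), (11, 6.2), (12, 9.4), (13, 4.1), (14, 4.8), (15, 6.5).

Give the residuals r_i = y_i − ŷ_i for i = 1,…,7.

0.5, -1, -0.5, 3, -2, -1, 1

x=9: ŷ = 10 − 0.3·9 = 7.3; r = 7.8 − 7.3 = 0.5
x=10: ŷ = 10 − 0.3·10 = 7; r = 6 − 7 = -1
x=11: ŷ = 10 − 0.3·11 = 6.7; r = 6.2 − 6.7 = -0.5
x=12: ŷ = 10 − 0.3·12 = 6.4; r = 9.4 − 6.4 = 3
x=13: ŷ = 10 − 0.3·13 = 6.1; r = 4.1 − 6.1 = -2
x=14: ŷ = 10 − 0.3·14 = 5.8; r = 4.8 − 5.8 = -1
x=15: ŷ = 10 − 0.3·15 = 5.5; r = 6.5 − 5.5 = 1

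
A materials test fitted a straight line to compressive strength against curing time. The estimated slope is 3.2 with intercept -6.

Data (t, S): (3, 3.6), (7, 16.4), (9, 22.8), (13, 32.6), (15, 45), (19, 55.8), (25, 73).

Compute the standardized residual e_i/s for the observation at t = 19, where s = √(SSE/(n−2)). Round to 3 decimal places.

0.500

t=3: ŷ = -6 + 3.2·3 = 3.6; e = 3.6 − 3.6 = 0
t=7: ŷ = -6 + 3.2·7 = 16.4; e = 16.4 − 16.4 = 0
t=9: ŷ = -6 + 3.2·9 = 22.8; e = 22.8 − 22.8 = 0
t=13: ŷ = -6 + 3.2·13 = 35.6; e = 32.6 − 35.6 = -3
t=15: ŷ = -6 + 3.2·15 = 42; e = 45 − 42 = 3
t=19: ŷ = -6 + 3.2·19 = 54.8; e = 55.8 − 54.8 = 1
t=25: ŷ = -6 + 3.2·25 = 74; e = 73 − 74 = -1
SSE = 0 + 0 + 0 + 9 + 9 + 1 + 1 = 20
s = √(20/5) = 2
e/s = 1 / 2 = 0.500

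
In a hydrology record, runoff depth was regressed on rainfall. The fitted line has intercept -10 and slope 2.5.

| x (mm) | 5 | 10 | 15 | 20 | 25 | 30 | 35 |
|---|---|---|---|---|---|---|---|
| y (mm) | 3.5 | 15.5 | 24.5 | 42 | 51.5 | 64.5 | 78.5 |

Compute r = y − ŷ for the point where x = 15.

r = -3

ŷ = -10 + 2.5·15 = 27.5
r = 24.5 − 27.5 = -3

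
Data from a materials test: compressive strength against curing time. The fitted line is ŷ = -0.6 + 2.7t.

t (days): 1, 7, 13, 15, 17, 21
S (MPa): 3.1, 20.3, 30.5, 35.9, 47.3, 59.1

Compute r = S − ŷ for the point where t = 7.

r = 2

ŷ = -0.6 + 2.7·7 = 18.3
r = 20.3 − 18.3 = 2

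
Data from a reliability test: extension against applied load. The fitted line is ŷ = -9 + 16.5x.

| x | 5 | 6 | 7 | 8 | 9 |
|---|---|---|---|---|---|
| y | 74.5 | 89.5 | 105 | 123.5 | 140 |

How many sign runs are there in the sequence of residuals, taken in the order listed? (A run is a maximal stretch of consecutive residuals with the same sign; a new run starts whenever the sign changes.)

x=5: ŷ = -9 + 16.5·5 = 73.5; r = 74.5 − 73.5 = 1
x=6: ŷ = -9 + 16.5·6 = 90; r = 89.5 − 90 = -0.5
x=7: ŷ = -9 + 16.5·7 = 106.5; r = 105 − 106.5 = -1.5
x=8: ŷ = -9 + 16.5·8 = 123; r = 123.5 − 123 = 0.5
x=9: ŷ = -9 + 16.5·9 = 139.5; r = 140 − 139.5 = 0.5
Signs: + − − + +
Runs: +×1, −×2, +×2 → 3

3 runs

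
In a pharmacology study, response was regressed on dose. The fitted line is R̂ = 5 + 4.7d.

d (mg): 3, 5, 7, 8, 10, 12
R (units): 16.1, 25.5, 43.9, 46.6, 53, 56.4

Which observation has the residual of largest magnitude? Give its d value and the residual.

d=3: R̂ = 5 + 4.7·3 = 19.1; e = 16.1 − 19.1 = -3
d=5: R̂ = 5 + 4.7·5 = 28.5; e = 25.5 − 28.5 = -3
d=7: R̂ = 5 + 4.7·7 = 37.9; e = 43.9 − 37.9 = 6
d=8: R̂ = 5 + 4.7·8 = 42.6; e = 46.6 − 42.6 = 4
d=10: R̂ = 5 + 4.7·10 = 52; e = 53 − 52 = 1
d=12: R̂ = 5 + 4.7·12 = 61.4; e = 56.4 − 61.4 = -5
Largest |e| is 6 at d = 7, residual 6.

d = 7, e = 6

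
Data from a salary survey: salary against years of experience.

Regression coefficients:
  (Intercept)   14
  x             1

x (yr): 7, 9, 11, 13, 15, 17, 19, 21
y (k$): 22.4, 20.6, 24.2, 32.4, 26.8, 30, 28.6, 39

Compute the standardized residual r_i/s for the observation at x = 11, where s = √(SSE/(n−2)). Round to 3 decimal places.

x=7: ŷ = 14 + 7 = 21; r = 22.4 − 21 = 1.4
x=9: ŷ = 14 + 9 = 23; r = 20.6 − 23 = -2.4
x=11: ŷ = 14 + 11 = 25; r = 24.2 − 25 = -0.8
x=13: ŷ = 14 + 13 = 27; r = 32.4 − 27 = 5.4
x=15: ŷ = 14 + 15 = 29; r = 26.8 − 29 = -2.2
x=17: ŷ = 14 + 17 = 31; r = 30 − 31 = -1
x=19: ŷ = 14 + 19 = 33; r = 28.6 − 33 = -4.4
x=21: ŷ = 14 + 21 = 35; r = 39 − 35 = 4
SSE = 1.96 + 5.76 + 0.64 + 29.16 + 4.84 + 1 + 19.36 + 16 = 78.72
s = √(78.72/6) = 3.62215
r/s = -0.8 / 3.62215 = -0.221

-0.221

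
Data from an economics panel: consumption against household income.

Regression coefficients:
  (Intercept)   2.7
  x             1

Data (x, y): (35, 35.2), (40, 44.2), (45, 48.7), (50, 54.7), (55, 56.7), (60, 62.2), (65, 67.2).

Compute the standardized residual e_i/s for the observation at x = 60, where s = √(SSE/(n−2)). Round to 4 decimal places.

x=35: ŷ = 2.7 + 35 = 37.7; e = 35.2 − 37.7 = -2.5
x=40: ŷ = 2.7 + 40 = 42.7; e = 44.2 − 42.7 = 1.5
x=45: ŷ = 2.7 + 45 = 47.7; e = 48.7 − 47.7 = 1
x=50: ŷ = 2.7 + 50 = 52.7; e = 54.7 − 52.7 = 2
x=55: ŷ = 2.7 + 55 = 57.7; e = 56.7 − 57.7 = -1
x=60: ŷ = 2.7 + 60 = 62.7; e = 62.2 − 62.7 = -0.5
x=65: ŷ = 2.7 + 65 = 67.7; e = 67.2 − 67.7 = -0.5
SSE = 6.25 + 2.25 + 1 + 4 + 1 + 0.25 + 0.25 = 15
s = √(15/5) = 1.73205
e/s = -0.5 / 1.73205 = -0.2887

-0.2887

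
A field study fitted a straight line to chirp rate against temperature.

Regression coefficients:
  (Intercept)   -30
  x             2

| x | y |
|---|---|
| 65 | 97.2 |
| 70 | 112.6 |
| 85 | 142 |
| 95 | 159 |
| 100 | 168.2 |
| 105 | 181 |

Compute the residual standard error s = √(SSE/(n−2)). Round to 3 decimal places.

x=65: ŷ = -30 + 2·65 = 100; r = 97.2 − 100 = -2.8
x=70: ŷ = -30 + 2·70 = 110; r = 112.6 − 110 = 2.6
x=85: ŷ = -30 + 2·85 = 140; r = 142 − 140 = 2
x=95: ŷ = -30 + 2·95 = 160; r = 159 − 160 = -1
x=100: ŷ = -30 + 2·100 = 170; r = 168.2 − 170 = -1.8
x=105: ŷ = -30 + 2·105 = 180; r = 181 − 180 = 1
SSE = 7.84 + 6.76 + 4 + 1 + 3.24 + 1 = 23.84
s = √(23.84/4) = √5.96 ≈ 2.441

s = 2.441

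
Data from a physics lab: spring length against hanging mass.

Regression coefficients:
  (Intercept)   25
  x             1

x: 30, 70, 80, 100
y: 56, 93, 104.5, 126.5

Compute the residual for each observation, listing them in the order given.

1, -2, -0.5, 1.5

x=30: ŷ = 25 + 30 = 55; e = 56 − 55 = 1
x=70: ŷ = 25 + 70 = 95; e = 93 − 95 = -2
x=80: ŷ = 25 + 80 = 105; e = 104.5 − 105 = -0.5
x=100: ŷ = 25 + 100 = 125; e = 126.5 − 125 = 1.5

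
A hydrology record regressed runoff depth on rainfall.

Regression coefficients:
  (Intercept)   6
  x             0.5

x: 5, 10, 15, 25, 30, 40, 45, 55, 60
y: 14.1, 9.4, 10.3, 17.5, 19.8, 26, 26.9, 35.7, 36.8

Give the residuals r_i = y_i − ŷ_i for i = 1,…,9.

x=5: ŷ = 6 + 0.5·5 = 8.5; r = 14.1 − 8.5 = 5.6
x=10: ŷ = 6 + 0.5·10 = 11; r = 9.4 − 11 = -1.6
x=15: ŷ = 6 + 0.5·15 = 13.5; r = 10.3 − 13.5 = -3.2
x=25: ŷ = 6 + 0.5·25 = 18.5; r = 17.5 − 18.5 = -1
x=30: ŷ = 6 + 0.5·30 = 21; r = 19.8 − 21 = -1.2
x=40: ŷ = 6 + 0.5·40 = 26; r = 26 − 26 = 0
x=45: ŷ = 6 + 0.5·45 = 28.5; r = 26.9 − 28.5 = -1.6
x=55: ŷ = 6 + 0.5·55 = 33.5; r = 35.7 − 33.5 = 2.2
x=60: ŷ = 6 + 0.5·60 = 36; r = 36.8 − 36 = 0.8

5.6, -1.6, -3.2, -1, -1.2, 0, -1.6, 2.2, 0.8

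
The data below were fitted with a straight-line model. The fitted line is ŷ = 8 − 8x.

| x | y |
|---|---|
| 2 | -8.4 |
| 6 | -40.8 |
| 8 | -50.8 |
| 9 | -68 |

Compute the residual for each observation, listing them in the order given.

-0.4, -0.8, 5.2, -4

x=2: ŷ = 8 − 8·2 = -8; r = -8.4 − (-8) = -0.4
x=6: ŷ = 8 − 8·6 = -40; r = -40.8 − (-40) = -0.8
x=8: ŷ = 8 − 8·8 = -56; r = -50.8 − (-56) = 5.2
x=9: ŷ = 8 − 8·9 = -64; r = -68 − (-64) = -4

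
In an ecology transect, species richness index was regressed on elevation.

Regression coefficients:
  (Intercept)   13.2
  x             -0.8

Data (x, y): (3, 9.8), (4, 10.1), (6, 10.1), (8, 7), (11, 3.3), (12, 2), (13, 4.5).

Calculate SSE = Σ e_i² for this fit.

SSE = 10.6

x=3: ŷ = 13.2 − 0.8·3 = 10.8; e = 9.8 − 10.8 = -1
x=4: ŷ = 13.2 − 0.8·4 = 10; e = 10.1 − 10 = 0.1
x=6: ŷ = 13.2 − 0.8·6 = 8.4; e = 10.1 − 8.4 = 1.7
x=8: ŷ = 13.2 − 0.8·8 = 6.8; e = 7 − 6.8 = 0.2
x=11: ŷ = 13.2 − 0.8·11 = 4.4; e = 3.3 − 4.4 = -1.1
x=12: ŷ = 13.2 − 0.8·12 = 3.6; e = 2 − 3.6 = -1.6
x=13: ŷ = 13.2 − 0.8·13 = 2.8; e = 4.5 − 2.8 = 1.7
SSE = 1 + 0.01 + 2.89 + 0.04 + 1.21 + 2.56 + 2.89 = 10.6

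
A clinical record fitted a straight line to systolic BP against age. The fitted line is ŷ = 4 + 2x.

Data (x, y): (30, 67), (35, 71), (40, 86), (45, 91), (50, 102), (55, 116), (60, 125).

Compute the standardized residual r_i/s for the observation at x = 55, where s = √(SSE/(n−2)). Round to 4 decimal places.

x=30: ŷ = 4 + 2·30 = 64; r = 67 − 64 = 3
x=35: ŷ = 4 + 2·35 = 74; r = 71 − 74 = -3
x=40: ŷ = 4 + 2·40 = 84; r = 86 − 84 = 2
x=45: ŷ = 4 + 2·45 = 94; r = 91 − 94 = -3
x=50: ŷ = 4 + 2·50 = 104; r = 102 − 104 = -2
x=55: ŷ = 4 + 2·55 = 114; r = 116 − 114 = 2
x=60: ŷ = 4 + 2·60 = 124; r = 125 − 124 = 1
SSE = 9 + 9 + 4 + 9 + 4 + 4 + 1 = 40
s = √(40/5) = 2.82843
r/s = 2 / 2.82843 = 0.7071

0.7071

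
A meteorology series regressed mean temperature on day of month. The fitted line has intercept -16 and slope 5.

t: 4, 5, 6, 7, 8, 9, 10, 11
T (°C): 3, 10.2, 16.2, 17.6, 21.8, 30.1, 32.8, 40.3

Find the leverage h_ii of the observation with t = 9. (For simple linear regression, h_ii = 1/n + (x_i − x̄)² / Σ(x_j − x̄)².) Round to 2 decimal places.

t̄ = (4 + 5 + 6 + 7 + 8 + 9 + 10 + 11)/8 = 7.5
Σ(t − t̄)² = 12.25 + 6.25 + 2.25 + 0.25 + 0.25 + 2.25 + 6.25 + 12.25 = 42
h = 1/8 + (1.5)²/42 = 0.125 + 0.0535714 = 0.18

h = 0.18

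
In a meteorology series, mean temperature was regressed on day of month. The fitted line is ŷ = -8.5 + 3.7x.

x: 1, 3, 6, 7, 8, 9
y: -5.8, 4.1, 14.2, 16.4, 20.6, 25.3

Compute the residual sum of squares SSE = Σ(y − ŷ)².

x=1: ŷ = -8.5 + 3.7·1 = -4.8; e = -5.8 − (-4.8) = -1
x=3: ŷ = -8.5 + 3.7·3 = 2.6; e = 4.1 − 2.6 = 1.5
x=6: ŷ = -8.5 + 3.7·6 = 13.7; e = 14.2 − 13.7 = 0.5
x=7: ŷ = -8.5 + 3.7·7 = 17.4; e = 16.4 − 17.4 = -1
x=8: ŷ = -8.5 + 3.7·8 = 21.1; e = 20.6 − 21.1 = -0.5
x=9: ŷ = -8.5 + 3.7·9 = 24.8; e = 25.3 − 24.8 = 0.5
SSE = 1 + 2.25 + 0.25 + 1 + 0.25 + 0.25 = 5

SSE = 5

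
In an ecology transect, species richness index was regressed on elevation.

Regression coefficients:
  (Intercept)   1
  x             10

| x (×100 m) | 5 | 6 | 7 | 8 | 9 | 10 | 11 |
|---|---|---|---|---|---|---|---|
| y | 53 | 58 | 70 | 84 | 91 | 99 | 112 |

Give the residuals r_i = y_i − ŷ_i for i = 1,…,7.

2, -3, -1, 3, 0, -2, 1

x=5: ŷ = 1 + 10·5 = 51; r = 53 − 51 = 2
x=6: ŷ = 1 + 10·6 = 61; r = 58 − 61 = -3
x=7: ŷ = 1 + 10·7 = 71; r = 70 − 71 = -1
x=8: ŷ = 1 + 10·8 = 81; r = 84 − 81 = 3
x=9: ŷ = 1 + 10·9 = 91; r = 91 − 91 = 0
x=10: ŷ = 1 + 10·10 = 101; r = 99 − 101 = -2
x=11: ŷ = 1 + 10·11 = 111; r = 112 − 111 = 1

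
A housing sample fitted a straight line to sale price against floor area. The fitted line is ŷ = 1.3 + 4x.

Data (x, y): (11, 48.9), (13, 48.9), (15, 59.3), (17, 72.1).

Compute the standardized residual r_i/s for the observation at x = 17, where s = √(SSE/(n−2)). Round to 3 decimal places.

0.596

x=11: ŷ = 1.3 + 4·11 = 45.3; r = 48.9 − 45.3 = 3.6
x=13: ŷ = 1.3 + 4·13 = 53.3; r = 48.9 − 53.3 = -4.4
x=15: ŷ = 1.3 + 4·15 = 61.3; r = 59.3 − 61.3 = -2
x=17: ŷ = 1.3 + 4·17 = 69.3; r = 72.1 − 69.3 = 2.8
SSE = 12.96 + 19.36 + 4 + 7.84 = 44.16
s = √(44.16/2) = 4.69894
r/s = 2.8 / 4.69894 = 0.596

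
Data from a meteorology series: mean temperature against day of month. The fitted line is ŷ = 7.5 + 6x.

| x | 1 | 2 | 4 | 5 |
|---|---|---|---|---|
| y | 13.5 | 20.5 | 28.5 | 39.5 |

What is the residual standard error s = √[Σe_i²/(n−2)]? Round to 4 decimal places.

x=1: ŷ = 7.5 + 6·1 = 13.5; e = 13.5 − 13.5 = 0
x=2: ŷ = 7.5 + 6·2 = 19.5; e = 20.5 − 19.5 = 1
x=4: ŷ = 7.5 + 6·4 = 31.5; e = 28.5 − 31.5 = -3
x=5: ŷ = 7.5 + 6·5 = 37.5; e = 39.5 − 37.5 = 2
SSE = 0 + 1 + 9 + 4 = 14
s = √(14/2) = √7 ≈ 2.6458

s = 2.6458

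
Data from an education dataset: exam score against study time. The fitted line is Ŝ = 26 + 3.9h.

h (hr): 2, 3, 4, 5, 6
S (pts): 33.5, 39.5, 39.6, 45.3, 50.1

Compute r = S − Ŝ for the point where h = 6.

Ŝ = 26 + 3.9·6 = 49.4
r = 50.1 − 49.4 = 0.7

r = 0.7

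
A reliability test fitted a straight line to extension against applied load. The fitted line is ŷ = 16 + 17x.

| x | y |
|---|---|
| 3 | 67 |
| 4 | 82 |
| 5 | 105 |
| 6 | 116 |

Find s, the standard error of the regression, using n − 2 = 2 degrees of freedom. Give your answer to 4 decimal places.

s = 3.4641

x=3: ŷ = 16 + 17·3 = 67; e = 67 − 67 = 0
x=4: ŷ = 16 + 17·4 = 84; e = 82 − 84 = -2
x=5: ŷ = 16 + 17·5 = 101; e = 105 − 101 = 4
x=6: ŷ = 16 + 17·6 = 118; e = 116 − 118 = -2
SSE = 0 + 4 + 16 + 4 = 24
s = √(24/2) = √12 ≈ 3.4641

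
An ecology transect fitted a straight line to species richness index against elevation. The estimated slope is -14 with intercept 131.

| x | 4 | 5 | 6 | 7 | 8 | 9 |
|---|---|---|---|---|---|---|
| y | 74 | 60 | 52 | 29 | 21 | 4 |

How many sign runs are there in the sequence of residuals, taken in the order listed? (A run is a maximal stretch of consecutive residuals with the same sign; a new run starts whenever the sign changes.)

x=4: ŷ = 131 − 14·4 = 75; r = 74 − 75 = -1
x=5: ŷ = 131 − 14·5 = 61; r = 60 − 61 = -1
x=6: ŷ = 131 − 14·6 = 47; r = 52 − 47 = 5
x=7: ŷ = 131 − 14·7 = 33; r = 29 − 33 = -4
x=8: ŷ = 131 − 14·8 = 19; r = 21 − 19 = 2
x=9: ŷ = 131 − 14·9 = 5; r = 4 − 5 = -1
Signs: − − + − + −
Runs: −×2, +×1, −×1, +×1, −×1 → 5

5 runs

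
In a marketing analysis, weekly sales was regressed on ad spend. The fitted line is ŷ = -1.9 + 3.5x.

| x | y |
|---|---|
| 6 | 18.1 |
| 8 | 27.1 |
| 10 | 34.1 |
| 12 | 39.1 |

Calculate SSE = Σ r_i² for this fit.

x=6: ŷ = -1.9 + 3.5·6 = 19.1; r = 18.1 − 19.1 = -1
x=8: ŷ = -1.9 + 3.5·8 = 26.1; r = 27.1 − 26.1 = 1
x=10: ŷ = -1.9 + 3.5·10 = 33.1; r = 34.1 − 33.1 = 1
x=12: ŷ = -1.9 + 3.5·12 = 40.1; r = 39.1 − 40.1 = -1
SSE = 1 + 1 + 1 + 1 = 4

SSE = 4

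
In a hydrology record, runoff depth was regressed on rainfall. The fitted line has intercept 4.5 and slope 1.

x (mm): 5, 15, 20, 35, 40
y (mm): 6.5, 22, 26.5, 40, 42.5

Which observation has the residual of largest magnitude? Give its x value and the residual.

x=5: ŷ = 4.5 + 5 = 9.5; e = 6.5 − 9.5 = -3
x=15: ŷ = 4.5 + 15 = 19.5; e = 22 − 19.5 = 2.5
x=20: ŷ = 4.5 + 20 = 24.5; e = 26.5 − 24.5 = 2
x=35: ŷ = 4.5 + 35 = 39.5; e = 40 − 39.5 = 0.5
x=40: ŷ = 4.5 + 40 = 44.5; e = 42.5 − 44.5 = -2
Largest |e| is 3 at x = 5, residual -3.

x = 5, e = -3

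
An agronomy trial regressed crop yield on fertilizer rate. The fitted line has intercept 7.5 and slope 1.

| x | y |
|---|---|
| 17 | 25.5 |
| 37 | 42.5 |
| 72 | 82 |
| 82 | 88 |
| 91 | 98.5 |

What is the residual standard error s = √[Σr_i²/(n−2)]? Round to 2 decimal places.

s = 2.12

x=17: ŷ = 7.5 + 17 = 24.5; r = 25.5 − 24.5 = 1
x=37: ŷ = 7.5 + 37 = 44.5; r = 42.5 − 44.5 = -2
x=72: ŷ = 7.5 + 72 = 79.5; r = 82 − 79.5 = 2.5
x=82: ŷ = 7.5 + 82 = 89.5; r = 88 − 89.5 = -1.5
x=91: ŷ = 7.5 + 91 = 98.5; r = 98.5 − 98.5 = 0
SSE = 1 + 4 + 6.25 + 2.25 + 0 = 13.5
s = √(13.5/3) = √4.5 ≈ 2.12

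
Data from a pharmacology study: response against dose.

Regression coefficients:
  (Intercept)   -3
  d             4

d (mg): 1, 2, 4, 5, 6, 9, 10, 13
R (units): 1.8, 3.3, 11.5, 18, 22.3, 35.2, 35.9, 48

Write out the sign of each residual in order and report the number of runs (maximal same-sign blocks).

d=1: R̂ = -3 + 4·1 = 1; e = 1.8 − 1 = 0.8
d=2: R̂ = -3 + 4·2 = 5; e = 3.3 − 5 = -1.7
d=4: R̂ = -3 + 4·4 = 13; e = 11.5 − 13 = -1.5
d=5: R̂ = -3 + 4·5 = 17; e = 18 − 17 = 1
d=6: R̂ = -3 + 4·6 = 21; e = 22.3 − 21 = 1.3
d=9: R̂ = -3 + 4·9 = 33; e = 35.2 − 33 = 2.2
d=10: R̂ = -3 + 4·10 = 37; e = 35.9 − 37 = -1.1
d=13: R̂ = -3 + 4·13 = 49; e = 48 − 49 = -1
Signs: + − − + + + − −
Runs: +×1, −×2, +×3, −×2 → 4

4 runs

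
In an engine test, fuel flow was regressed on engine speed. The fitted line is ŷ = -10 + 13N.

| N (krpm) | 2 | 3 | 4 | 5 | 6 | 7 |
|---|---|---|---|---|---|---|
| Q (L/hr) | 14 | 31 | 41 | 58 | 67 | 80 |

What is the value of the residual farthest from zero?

r = 3

N=2: ŷ = -10 + 13·2 = 16; r = 14 − 16 = -2
N=3: ŷ = -10 + 13·3 = 29; r = 31 − 29 = 2
N=4: ŷ = -10 + 13·4 = 42; r = 41 − 42 = -1
N=5: ŷ = -10 + 13·5 = 55; r = 58 − 55 = 3
N=6: ŷ = -10 + 13·6 = 68; r = 67 − 68 = -1
N=7: ŷ = -10 + 13·7 = 81; r = 80 − 81 = -1
Largest |r| is 3 at N = 5, residual 3.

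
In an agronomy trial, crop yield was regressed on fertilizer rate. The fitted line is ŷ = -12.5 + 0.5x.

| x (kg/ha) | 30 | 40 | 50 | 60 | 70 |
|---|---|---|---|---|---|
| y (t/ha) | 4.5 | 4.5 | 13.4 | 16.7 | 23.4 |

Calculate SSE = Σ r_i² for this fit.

x=30: ŷ = -12.5 + 0.5·30 = 2.5; r = 4.5 − 2.5 = 2
x=40: ŷ = -12.5 + 0.5·40 = 7.5; r = 4.5 − 7.5 = -3
x=50: ŷ = -12.5 + 0.5·50 = 12.5; r = 13.4 − 12.5 = 0.9
x=60: ŷ = -12.5 + 0.5·60 = 17.5; r = 16.7 − 17.5 = -0.8
x=70: ŷ = -12.5 + 0.5·70 = 22.5; r = 23.4 − 22.5 = 0.9
SSE = 4 + 9 + 0.81 + 0.64 + 0.81 = 15.26

SSE = 15.26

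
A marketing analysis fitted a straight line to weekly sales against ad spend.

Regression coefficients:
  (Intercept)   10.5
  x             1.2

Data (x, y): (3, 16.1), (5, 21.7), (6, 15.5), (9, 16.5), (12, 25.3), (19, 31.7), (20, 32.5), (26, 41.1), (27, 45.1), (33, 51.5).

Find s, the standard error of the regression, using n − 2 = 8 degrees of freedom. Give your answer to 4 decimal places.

x=3: ŷ = 10.5 + 1.2·3 = 14.1; e = 16.1 − 14.1 = 2
x=5: ŷ = 10.5 + 1.2·5 = 16.5; e = 21.7 − 16.5 = 5.2
x=6: ŷ = 10.5 + 1.2·6 = 17.7; e = 15.5 − 17.7 = -2.2
x=9: ŷ = 10.5 + 1.2·9 = 21.3; e = 16.5 − 21.3 = -4.8
x=12: ŷ = 10.5 + 1.2·12 = 24.9; e = 25.3 − 24.9 = 0.4
x=19: ŷ = 10.5 + 1.2·19 = 33.3; e = 31.7 − 33.3 = -1.6
x=20: ŷ = 10.5 + 1.2·20 = 34.5; e = 32.5 − 34.5 = -2
x=26: ŷ = 10.5 + 1.2·26 = 41.7; e = 41.1 − 41.7 = -0.6
x=27: ŷ = 10.5 + 1.2·27 = 42.9; e = 45.1 − 42.9 = 2.2
x=33: ŷ = 10.5 + 1.2·33 = 50.1; e = 51.5 − 50.1 = 1.4
SSE = 4 + 27.04 + 4.84 + 23.04 + 0.16 + 2.56 + 4 + 0.36 + 4.84 + 1.96 = 72.8
s = √(72.8/8) = √9.1 ≈ 3.0166

s = 3.0166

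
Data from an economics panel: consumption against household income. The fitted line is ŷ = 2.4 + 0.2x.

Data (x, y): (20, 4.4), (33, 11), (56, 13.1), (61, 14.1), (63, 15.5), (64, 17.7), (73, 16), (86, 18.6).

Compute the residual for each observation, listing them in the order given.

-2, 2, -0.5, -0.5, 0.5, 2.5, -1, -1

x=20: ŷ = 2.4 + 0.2·20 = 6.4; r = 4.4 − 6.4 = -2
x=33: ŷ = 2.4 + 0.2·33 = 9; r = 11 − 9 = 2
x=56: ŷ = 2.4 + 0.2·56 = 13.6; r = 13.1 − 13.6 = -0.5
x=61: ŷ = 2.4 + 0.2·61 = 14.6; r = 14.1 − 14.6 = -0.5
x=63: ŷ = 2.4 + 0.2·63 = 15; r = 15.5 − 15 = 0.5
x=64: ŷ = 2.4 + 0.2·64 = 15.2; r = 17.7 − 15.2 = 2.5
x=73: ŷ = 2.4 + 0.2·73 = 17; r = 16 − 17 = -1
x=86: ŷ = 2.4 + 0.2·86 = 19.6; r = 18.6 − 19.6 = -1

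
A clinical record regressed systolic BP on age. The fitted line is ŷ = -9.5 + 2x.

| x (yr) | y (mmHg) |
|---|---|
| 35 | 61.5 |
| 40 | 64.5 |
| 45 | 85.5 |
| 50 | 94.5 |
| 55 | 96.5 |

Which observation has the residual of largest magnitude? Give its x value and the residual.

x=35: ŷ = -9.5 + 2·35 = 60.5; e = 61.5 − 60.5 = 1
x=40: ŷ = -9.5 + 2·40 = 70.5; e = 64.5 − 70.5 = -6
x=45: ŷ = -9.5 + 2·45 = 80.5; e = 85.5 − 80.5 = 5
x=50: ŷ = -9.5 + 2·50 = 90.5; e = 94.5 − 90.5 = 4
x=55: ŷ = -9.5 + 2·55 = 100.5; e = 96.5 − 100.5 = -4
Largest |e| is 6 at x = 40, residual -6.

x = 40, e = -6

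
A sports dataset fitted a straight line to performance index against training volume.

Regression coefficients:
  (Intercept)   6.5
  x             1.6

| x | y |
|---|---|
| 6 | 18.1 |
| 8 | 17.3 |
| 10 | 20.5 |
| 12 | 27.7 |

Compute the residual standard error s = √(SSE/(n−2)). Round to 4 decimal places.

x=6: ŷ = 6.5 + 1.6·6 = 16.1; e = 18.1 − 16.1 = 2
x=8: ŷ = 6.5 + 1.6·8 = 19.3; e = 17.3 − 19.3 = -2
x=10: ŷ = 6.5 + 1.6·10 = 22.5; e = 20.5 − 22.5 = -2
x=12: ŷ = 6.5 + 1.6·12 = 25.7; e = 27.7 − 25.7 = 2
SSE = 4 + 4 + 4 + 4 = 16
s = √(16/2) = √8 ≈ 2.8284

s = 2.8284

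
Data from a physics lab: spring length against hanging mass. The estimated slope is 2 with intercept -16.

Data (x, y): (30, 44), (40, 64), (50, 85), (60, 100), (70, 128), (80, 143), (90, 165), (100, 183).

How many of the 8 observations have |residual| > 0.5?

6

x=30: ŷ = -16 + 2·30 = 44; r = 44 − 44 = 0
x=40: ŷ = -16 + 2·40 = 64; r = 64 − 64 = 0
x=50: ŷ = -16 + 2·50 = 84; r = 85 − 84 = 1
x=60: ŷ = -16 + 2·60 = 104; r = 100 − 104 = -4
x=70: ŷ = -16 + 2·70 = 124; r = 128 − 124 = 4
x=80: ŷ = -16 + 2·80 = 144; r = 143 − 144 = -1
x=90: ŷ = -16 + 2·90 = 164; r = 165 − 164 = 1
x=100: ŷ = -16 + 2·100 = 184; r = 183 − 184 = -1
|r| > 0.5: x=50 (|r|=1), x=60 (|r|=4), x=70 (|r|=4), x=80 (|r|=1), x=90 (|r|=1), x=100 (|r|=1) → 6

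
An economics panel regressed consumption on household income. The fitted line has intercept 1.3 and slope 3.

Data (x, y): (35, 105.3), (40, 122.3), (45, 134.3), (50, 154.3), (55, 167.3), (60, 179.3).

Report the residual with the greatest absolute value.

e = 3

x=35: ŷ = 1.3 + 3·35 = 106.3; e = 105.3 − 106.3 = -1
x=40: ŷ = 1.3 + 3·40 = 121.3; e = 122.3 − 121.3 = 1
x=45: ŷ = 1.3 + 3·45 = 136.3; e = 134.3 − 136.3 = -2
x=50: ŷ = 1.3 + 3·50 = 151.3; e = 154.3 − 151.3 = 3
x=55: ŷ = 1.3 + 3·55 = 166.3; e = 167.3 − 166.3 = 1
x=60: ŷ = 1.3 + 3·60 = 181.3; e = 179.3 − 181.3 = -2
Largest |e| is 3 at x = 50, residual 3.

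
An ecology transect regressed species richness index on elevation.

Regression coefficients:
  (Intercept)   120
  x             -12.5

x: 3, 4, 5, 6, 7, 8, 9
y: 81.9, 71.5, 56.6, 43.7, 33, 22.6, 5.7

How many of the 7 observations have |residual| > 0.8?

x=3: ŷ = 120 − 12.5·3 = 82.5; e = 81.9 − 82.5 = -0.6
x=4: ŷ = 120 − 12.5·4 = 70; e = 71.5 − 70 = 1.5
x=5: ŷ = 120 − 12.5·5 = 57.5; e = 56.6 − 57.5 = -0.9
x=6: ŷ = 120 − 12.5·6 = 45; e = 43.7 − 45 = -1.3
x=7: ŷ = 120 − 12.5·7 = 32.5; e = 33 − 32.5 = 0.5
x=8: ŷ = 120 − 12.5·8 = 20; e = 22.6 − 20 = 2.6
x=9: ŷ = 120 − 12.5·9 = 7.5; e = 5.7 − 7.5 = -1.8
|e| > 0.8: x=4 (|e|=1.5), x=5 (|e|=0.9), x=6 (|e|=1.3), x=8 (|e|=2.6), x=9 (|e|=1.8) → 5

5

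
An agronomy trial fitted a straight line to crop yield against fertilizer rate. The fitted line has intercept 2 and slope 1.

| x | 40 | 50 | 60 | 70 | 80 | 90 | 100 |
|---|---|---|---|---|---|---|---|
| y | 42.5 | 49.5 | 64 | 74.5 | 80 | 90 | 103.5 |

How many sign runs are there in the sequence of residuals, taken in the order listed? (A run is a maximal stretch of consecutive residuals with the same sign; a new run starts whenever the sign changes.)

5 runs

x=40: ŷ = 2 + 40 = 42; r = 42.5 − 42 = 0.5
x=50: ŷ = 2 + 50 = 52; r = 49.5 − 52 = -2.5
x=60: ŷ = 2 + 60 = 62; r = 64 − 62 = 2
x=70: ŷ = 2 + 70 = 72; r = 74.5 − 72 = 2.5
x=80: ŷ = 2 + 80 = 82; r = 80 − 82 = -2
x=90: ŷ = 2 + 90 = 92; r = 90 − 92 = -2
x=100: ŷ = 2 + 100 = 102; r = 103.5 − 102 = 1.5
Signs: + − + + − − +
Runs: +×1, −×1, +×2, −×2, +×1 → 5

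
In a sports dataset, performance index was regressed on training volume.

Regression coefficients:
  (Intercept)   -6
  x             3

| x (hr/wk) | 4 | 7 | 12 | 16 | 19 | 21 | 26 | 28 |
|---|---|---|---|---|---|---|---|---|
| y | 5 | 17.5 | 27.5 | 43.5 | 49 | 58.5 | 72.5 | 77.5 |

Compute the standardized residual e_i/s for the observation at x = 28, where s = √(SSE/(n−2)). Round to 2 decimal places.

-0.26

x=4: ŷ = -6 + 3·4 = 6; e = 5 − 6 = -1
x=7: ŷ = -6 + 3·7 = 15; e = 17.5 − 15 = 2.5
x=12: ŷ = -6 + 3·12 = 30; e = 27.5 − 30 = -2.5
x=16: ŷ = -6 + 3·16 = 42; e = 43.5 − 42 = 1.5
x=19: ŷ = -6 + 3·19 = 51; e = 49 − 51 = -2
x=21: ŷ = -6 + 3·21 = 57; e = 58.5 − 57 = 1.5
x=26: ŷ = -6 + 3·26 = 72; e = 72.5 − 72 = 0.5
x=28: ŷ = -6 + 3·28 = 78; e = 77.5 − 78 = -0.5
SSE = 1 + 6.25 + 6.25 + 2.25 + 4 + 2.25 + 0.25 + 0.25 = 22.5
s = √(22.5/6) = 1.93649
e/s = -0.5 / 1.93649 = -0.26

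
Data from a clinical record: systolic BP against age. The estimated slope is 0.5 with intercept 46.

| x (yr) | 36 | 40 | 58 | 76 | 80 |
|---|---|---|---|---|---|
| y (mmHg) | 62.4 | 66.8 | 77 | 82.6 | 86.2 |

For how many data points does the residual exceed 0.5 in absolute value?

4

x=36: ŷ = 46 + 0.5·36 = 64; e = 62.4 − 64 = -1.6
x=40: ŷ = 46 + 0.5·40 = 66; e = 66.8 − 66 = 0.8
x=58: ŷ = 46 + 0.5·58 = 75; e = 77 − 75 = 2
x=76: ŷ = 46 + 0.5·76 = 84; e = 82.6 − 84 = -1.4
x=80: ŷ = 46 + 0.5·80 = 86; e = 86.2 − 86 = 0.2
|e| > 0.5: x=36 (|e|=1.6), x=40 (|e|=0.8), x=58 (|e|=2), x=76 (|e|=1.4) → 4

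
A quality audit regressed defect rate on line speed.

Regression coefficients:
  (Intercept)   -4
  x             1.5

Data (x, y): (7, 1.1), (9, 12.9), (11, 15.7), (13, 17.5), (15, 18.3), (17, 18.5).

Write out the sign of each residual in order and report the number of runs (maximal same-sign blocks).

3 runs

x=7: ŷ = -4 + 1.5·7 = 6.5; e = 1.1 − 6.5 = -5.4
x=9: ŷ = -4 + 1.5·9 = 9.5; e = 12.9 − 9.5 = 3.4
x=11: ŷ = -4 + 1.5·11 = 12.5; e = 15.7 − 12.5 = 3.2
x=13: ŷ = -4 + 1.5·13 = 15.5; e = 17.5 − 15.5 = 2
x=15: ŷ = -4 + 1.5·15 = 18.5; e = 18.3 − 18.5 = -0.2
x=17: ŷ = -4 + 1.5·17 = 21.5; e = 18.5 − 21.5 = -3
Signs: − + + + − −
Runs: −×1, +×3, −×2 → 3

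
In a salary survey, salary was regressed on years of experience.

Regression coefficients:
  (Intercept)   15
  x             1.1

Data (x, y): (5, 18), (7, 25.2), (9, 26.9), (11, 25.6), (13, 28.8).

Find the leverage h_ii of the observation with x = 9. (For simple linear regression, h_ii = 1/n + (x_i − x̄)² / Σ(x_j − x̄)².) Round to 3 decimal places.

x̄ = (5 + 7 + 9 + 11 + 13)/5 = 9
Σ(x − x̄)² = 16 + 4 + 0 + 4 + 16 = 40
h = 1/5 + (0)²/40 = 0.2 + 0 = 0.200

h = 0.200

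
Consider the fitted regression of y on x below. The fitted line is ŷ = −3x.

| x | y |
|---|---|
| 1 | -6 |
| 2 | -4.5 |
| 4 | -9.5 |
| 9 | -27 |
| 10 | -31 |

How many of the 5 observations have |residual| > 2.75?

x=1: ŷ = −3·1 = -3; r = -6 − (-3) = -3
x=2: ŷ = −3·2 = -6; r = -4.5 − (-6) = 1.5
x=4: ŷ = −3·4 = -12; r = -9.5 − (-12) = 2.5
x=9: ŷ = −3·9 = -27; r = -27 − (-27) = 0
x=10: ŷ = −3·10 = -30; r = -31 − (-30) = -1
|r| > 2.75: x=1 (|r|=3) → 1

1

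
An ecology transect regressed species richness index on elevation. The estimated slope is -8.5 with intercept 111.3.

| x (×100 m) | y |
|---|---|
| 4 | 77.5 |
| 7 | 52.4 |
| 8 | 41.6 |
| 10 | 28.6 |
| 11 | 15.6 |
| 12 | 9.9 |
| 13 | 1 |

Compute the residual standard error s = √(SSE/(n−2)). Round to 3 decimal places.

s = 1.663

x=4: ŷ = 111.3 − 8.5·4 = 77.3; r = 77.5 − 77.3 = 0.2
x=7: ŷ = 111.3 − 8.5·7 = 51.8; r = 52.4 − 51.8 = 0.6
x=8: ŷ = 111.3 − 8.5·8 = 43.3; r = 41.6 − 43.3 = -1.7
x=10: ŷ = 111.3 − 8.5·10 = 26.3; r = 28.6 − 26.3 = 2.3
x=11: ŷ = 111.3 − 8.5·11 = 17.8; r = 15.6 − 17.8 = -2.2
x=12: ŷ = 111.3 − 8.5·12 = 9.3; r = 9.9 − 9.3 = 0.6
x=13: ŷ = 111.3 − 8.5·13 = 0.8; r = 1 − 0.8 = 0.2
SSE = 0.04 + 0.36 + 2.89 + 5.29 + 4.84 + 0.36 + 0.04 = 13.82
s = √(13.82/5) = √2.764 ≈ 1.663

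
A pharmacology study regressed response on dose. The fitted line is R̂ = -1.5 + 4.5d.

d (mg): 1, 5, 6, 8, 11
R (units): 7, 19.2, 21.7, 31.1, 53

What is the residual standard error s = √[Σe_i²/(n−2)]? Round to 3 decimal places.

s = 4.839

d=1: R̂ = -1.5 + 4.5·1 = 3; e = 7 − 3 = 4
d=5: R̂ = -1.5 + 4.5·5 = 21; e = 19.2 − 21 = -1.8
d=6: R̂ = -1.5 + 4.5·6 = 25.5; e = 21.7 − 25.5 = -3.8
d=8: R̂ = -1.5 + 4.5·8 = 34.5; e = 31.1 − 34.5 = -3.4
d=11: R̂ = -1.5 + 4.5·11 = 48; e = 53 − 48 = 5
SSE = 16 + 3.24 + 14.44 + 11.56 + 25 = 70.24
s = √(70.24/3) = √23.4133 ≈ 4.839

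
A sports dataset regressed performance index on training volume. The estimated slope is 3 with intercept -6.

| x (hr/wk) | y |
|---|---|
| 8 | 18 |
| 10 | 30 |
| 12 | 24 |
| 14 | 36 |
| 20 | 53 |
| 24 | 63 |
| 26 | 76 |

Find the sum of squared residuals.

x=8: ŷ = -6 + 3·8 = 18; e = 18 − 18 = 0
x=10: ŷ = -6 + 3·10 = 24; e = 30 − 24 = 6
x=12: ŷ = -6 + 3·12 = 30; e = 24 − 30 = -6
x=14: ŷ = -6 + 3·14 = 36; e = 36 − 36 = 0
x=20: ŷ = -6 + 3·20 = 54; e = 53 − 54 = -1
x=24: ŷ = -6 + 3·24 = 66; e = 63 − 66 = -3
x=26: ŷ = -6 + 3·26 = 72; e = 76 − 72 = 4
SSE = 0 + 36 + 36 + 0 + 1 + 9 + 16 = 98

SSE = 98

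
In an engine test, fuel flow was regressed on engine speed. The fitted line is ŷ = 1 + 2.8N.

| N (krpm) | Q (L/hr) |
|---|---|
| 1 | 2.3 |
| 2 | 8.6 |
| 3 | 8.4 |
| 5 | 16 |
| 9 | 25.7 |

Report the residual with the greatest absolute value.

r = 2

N=1: ŷ = 1 + 2.8·1 = 3.8; r = 2.3 − 3.8 = -1.5
N=2: ŷ = 1 + 2.8·2 = 6.6; r = 8.6 − 6.6 = 2
N=3: ŷ = 1 + 2.8·3 = 9.4; r = 8.4 − 9.4 = -1
N=5: ŷ = 1 + 2.8·5 = 15; r = 16 − 15 = 1
N=9: ŷ = 1 + 2.8·9 = 26.2; r = 25.7 − 26.2 = -0.5
Largest |r| is 2 at N = 2, residual 2.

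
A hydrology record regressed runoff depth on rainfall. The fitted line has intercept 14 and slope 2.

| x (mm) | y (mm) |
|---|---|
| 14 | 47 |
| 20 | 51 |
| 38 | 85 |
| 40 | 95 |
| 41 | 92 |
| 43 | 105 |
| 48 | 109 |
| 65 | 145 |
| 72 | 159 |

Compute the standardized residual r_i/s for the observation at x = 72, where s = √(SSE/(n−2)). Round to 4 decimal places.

0.2594

x=14: ŷ = 14 + 2·14 = 42; r = 47 − 42 = 5
x=20: ŷ = 14 + 2·20 = 54; r = 51 − 54 = -3
x=38: ŷ = 14 + 2·38 = 90; r = 85 − 90 = -5
x=40: ŷ = 14 + 2·40 = 94; r = 95 − 94 = 1
x=41: ŷ = 14 + 2·41 = 96; r = 92 − 96 = -4
x=43: ŷ = 14 + 2·43 = 100; r = 105 − 100 = 5
x=48: ŷ = 14 + 2·48 = 110; r = 109 − 110 = -1
x=65: ŷ = 14 + 2·65 = 144; r = 145 − 144 = 1
x=72: ŷ = 14 + 2·72 = 158; r = 159 − 158 = 1
SSE = 25 + 9 + 25 + 1 + 16 + 25 + 1 + 1 + 1 = 104
s = √(104/7) = 3.8545
r/s = 1 / 3.8545 = 0.2594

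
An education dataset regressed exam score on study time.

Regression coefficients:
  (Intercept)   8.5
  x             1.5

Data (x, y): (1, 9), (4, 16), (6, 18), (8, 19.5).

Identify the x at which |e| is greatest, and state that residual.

x = 4, e = 1.5

x=1: ŷ = 8.5 + 1.5·1 = 10; e = 9 − 10 = -1
x=4: ŷ = 8.5 + 1.5·4 = 14.5; e = 16 − 14.5 = 1.5
x=6: ŷ = 8.5 + 1.5·6 = 17.5; e = 18 − 17.5 = 0.5
x=8: ŷ = 8.5 + 1.5·8 = 20.5; e = 19.5 − 20.5 = -1
Largest |e| is 1.5 at x = 4, residual 1.5.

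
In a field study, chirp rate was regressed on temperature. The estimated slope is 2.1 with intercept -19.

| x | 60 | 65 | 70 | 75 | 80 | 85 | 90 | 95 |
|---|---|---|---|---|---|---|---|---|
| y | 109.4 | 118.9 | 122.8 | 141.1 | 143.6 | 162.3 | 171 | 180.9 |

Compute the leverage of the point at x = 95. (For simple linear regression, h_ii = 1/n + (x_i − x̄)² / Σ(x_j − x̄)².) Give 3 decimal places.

h = 0.417

x̄ = (60 + 65 + 70 + 75 + 80 + 85 + 90 + 95)/8 = 77.5
Σ(x − x̄)² = 306.25 + 156.25 + 56.25 + 6.25 + 6.25 + 56.25 + 156.25 + 306.25 = 1050
h = 1/8 + (17.5)²/1050 = 0.125 + 0.291667 = 0.417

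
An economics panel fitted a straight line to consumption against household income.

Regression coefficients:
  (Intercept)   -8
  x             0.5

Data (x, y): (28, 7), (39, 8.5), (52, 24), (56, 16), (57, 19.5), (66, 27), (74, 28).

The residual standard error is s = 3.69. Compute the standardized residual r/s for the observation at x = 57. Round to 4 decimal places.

ŷ = -8 + 0.5·57 = 20.5
r = 19.5 − 20.5 = -1
r/s = -1 / 3.69 = -0.2710

-0.2710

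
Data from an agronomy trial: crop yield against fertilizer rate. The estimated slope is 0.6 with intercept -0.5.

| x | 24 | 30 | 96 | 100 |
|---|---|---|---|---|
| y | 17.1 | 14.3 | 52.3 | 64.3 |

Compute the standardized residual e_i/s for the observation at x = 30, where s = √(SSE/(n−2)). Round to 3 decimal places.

x=24: ŷ = -0.5 + 0.6·24 = 13.9; e = 17.1 − 13.9 = 3.2
x=30: ŷ = -0.5 + 0.6·30 = 17.5; e = 14.3 − 17.5 = -3.2
x=96: ŷ = -0.5 + 0.6·96 = 57.1; e = 52.3 − 57.1 = -4.8
x=100: ŷ = -0.5 + 0.6·100 = 59.5; e = 64.3 − 59.5 = 4.8
SSE = 10.24 + 10.24 + 23.04 + 23.04 = 66.56
s = √(66.56/2) = 5.76888
e/s = -3.2 / 5.76888 = -0.555

-0.555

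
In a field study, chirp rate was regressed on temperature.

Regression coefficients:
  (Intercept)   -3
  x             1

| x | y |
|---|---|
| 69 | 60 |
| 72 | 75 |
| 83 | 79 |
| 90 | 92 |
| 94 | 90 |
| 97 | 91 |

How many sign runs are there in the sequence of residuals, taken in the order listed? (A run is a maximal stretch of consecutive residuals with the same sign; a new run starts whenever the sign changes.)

5 runs

x=69: ŷ = -3 + 69 = 66; r = 60 − 66 = -6
x=72: ŷ = -3 + 72 = 69; r = 75 − 69 = 6
x=83: ŷ = -3 + 83 = 80; r = 79 − 80 = -1
x=90: ŷ = -3 + 90 = 87; r = 92 − 87 = 5
x=94: ŷ = -3 + 94 = 91; r = 90 − 91 = -1
x=97: ŷ = -3 + 97 = 94; r = 91 − 94 = -3
Signs: − + − + − −
Runs: −×1, +×1, −×1, +×1, −×2 → 5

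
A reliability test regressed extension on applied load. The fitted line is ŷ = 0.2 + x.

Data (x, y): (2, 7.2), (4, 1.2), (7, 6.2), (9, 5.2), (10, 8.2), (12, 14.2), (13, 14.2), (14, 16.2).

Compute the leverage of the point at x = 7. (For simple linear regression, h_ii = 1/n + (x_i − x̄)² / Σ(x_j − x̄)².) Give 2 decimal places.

x̄ = (2 + 4 + 7 + 9 + 10 + 12 + 13 + 14)/8 = 8.875
Σ(x − x̄)² = 47.2656 + 23.7656 + 3.51562 + 0.015625 + 1.26562 + 9.76562 + 17.0156 + 26.2656 = 128.875
h = 1/8 + (-1.875)²/128.875 = 0.125 + 0.0272793 = 0.15

h = 0.15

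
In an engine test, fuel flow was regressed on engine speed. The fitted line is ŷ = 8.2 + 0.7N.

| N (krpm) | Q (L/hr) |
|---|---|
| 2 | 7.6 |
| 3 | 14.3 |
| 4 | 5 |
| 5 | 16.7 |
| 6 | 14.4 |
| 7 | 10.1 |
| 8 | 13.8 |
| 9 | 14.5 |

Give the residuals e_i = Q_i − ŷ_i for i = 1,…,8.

-2, 4, -6, 5, 2, -3, 0, 0

N=2: ŷ = 8.2 + 0.7·2 = 9.6; e = 7.6 − 9.6 = -2
N=3: ŷ = 8.2 + 0.7·3 = 10.3; e = 14.3 − 10.3 = 4
N=4: ŷ = 8.2 + 0.7·4 = 11; e = 5 − 11 = -6
N=5: ŷ = 8.2 + 0.7·5 = 11.7; e = 16.7 − 11.7 = 5
N=6: ŷ = 8.2 + 0.7·6 = 12.4; e = 14.4 − 12.4 = 2
N=7: ŷ = 8.2 + 0.7·7 = 13.1; e = 10.1 − 13.1 = -3
N=8: ŷ = 8.2 + 0.7·8 = 13.8; e = 13.8 − 13.8 = 0
N=9: ŷ = 8.2 + 0.7·9 = 14.5; e = 14.5 − 14.5 = 0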